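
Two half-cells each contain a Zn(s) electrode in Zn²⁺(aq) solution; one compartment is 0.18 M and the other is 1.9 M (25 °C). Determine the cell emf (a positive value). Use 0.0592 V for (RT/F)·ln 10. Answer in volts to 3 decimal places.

For a concentration cell E°cell = 0, since both electrodes use the same couple.
The compartment with the higher Zn²⁺(aq) concentration (1.9 M) acts as the cathode; ions are reduced there and produced at the dilute (0.18 M) anode.
With n = 2, Ecell = −(0.0592/2)·log([dilute]/[conc]) = −(0.0592/2)·log(0.18/1.9) = +0.030 V.

0.030 V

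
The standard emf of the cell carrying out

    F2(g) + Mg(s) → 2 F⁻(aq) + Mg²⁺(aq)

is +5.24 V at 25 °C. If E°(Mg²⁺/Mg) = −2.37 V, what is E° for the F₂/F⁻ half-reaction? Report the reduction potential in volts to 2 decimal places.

In the reaction as written the F₂/F⁻ couple is reduced (cathode) and Mg²⁺/Mg is oxidized (anode), so E°cell = E°(F₂/F⁻) − E°(Mg²⁺/Mg).
E°(F₂/F⁻) = E°cell + E°(anode) = +5.24 + (−2.37) = +2.87 V.

+2.87 V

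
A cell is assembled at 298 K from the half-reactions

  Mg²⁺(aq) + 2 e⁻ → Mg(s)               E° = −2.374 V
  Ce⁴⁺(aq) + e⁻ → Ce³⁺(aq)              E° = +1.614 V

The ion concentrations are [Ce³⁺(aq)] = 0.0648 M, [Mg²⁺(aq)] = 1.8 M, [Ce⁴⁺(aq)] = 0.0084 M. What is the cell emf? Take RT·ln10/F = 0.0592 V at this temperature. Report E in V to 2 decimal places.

Ce⁴⁺/Ce³⁺ is reduced (cathode, E° = +1.614 V) and Mg²⁺/Mg is oxidized (anode).
The standard potential is +1.614 − (−2.374) = +3.988 V and the balanced reaction transfers n = 2 electrons.
For the overall reaction 2 Ce⁴⁺(aq) + Mg(s) → 2 Ce³⁺(aq) + Mg²⁺(aq), Q = ([Ce³⁺(aq)]^2·[Mg²⁺(aq)]) / [Ce⁴⁺(aq)]^2 = 107, giving log Q = 2.030.
E = E° − (0.0592/n)·log Q = +3.988 − (0.0592/2)(2.030) = +3.93 V.

+3.93 V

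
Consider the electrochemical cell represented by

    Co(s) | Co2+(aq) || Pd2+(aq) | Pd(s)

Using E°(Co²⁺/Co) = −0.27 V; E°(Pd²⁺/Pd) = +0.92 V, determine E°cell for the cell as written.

By convention the left-hand electrode in cell notation is the anode (oxidation) and the right-hand electrode is the cathode (reduction).
E°cell = E°(right) − E°(left) = +0.92 − (−0.27) = +1.19 V.

+1.19 V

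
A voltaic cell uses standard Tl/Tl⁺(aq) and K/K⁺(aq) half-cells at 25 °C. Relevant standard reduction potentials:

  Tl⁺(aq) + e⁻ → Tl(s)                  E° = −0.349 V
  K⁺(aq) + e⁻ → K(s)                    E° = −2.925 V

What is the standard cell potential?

+2.576 V

The Tl⁺/Tl couple has the higher E°, so Tl ion is reduced (cathode) and K is oxidized (anode).
E°cell = E°(cathode) − E°(anode) = −0.349 − (−2.925) = +2.576 V.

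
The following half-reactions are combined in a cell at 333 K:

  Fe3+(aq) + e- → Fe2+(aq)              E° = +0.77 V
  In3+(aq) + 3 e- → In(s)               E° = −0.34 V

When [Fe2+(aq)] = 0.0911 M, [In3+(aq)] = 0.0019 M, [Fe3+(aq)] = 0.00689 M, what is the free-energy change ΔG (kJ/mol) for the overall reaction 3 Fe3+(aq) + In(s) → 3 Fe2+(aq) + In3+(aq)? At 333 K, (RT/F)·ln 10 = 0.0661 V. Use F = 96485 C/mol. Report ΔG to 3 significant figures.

−317 kJ/mol

The standard cell potential is +0.77 − (−0.34) = +1.11 V, with n = 3 electrons in the balanced equation.
Q = ([Fe2+(aq)]^3·[In3+(aq)]) / [Fe3+(aq)]^3 = 4.39, so log Q = 0.643 and E = +1.11 − (0.0661/3)(0.643) = +1.0958 V.
Finally ΔG = −nFE = −(3)(96485 C/mol)(+1.0958 V) = −317 kJ/mol.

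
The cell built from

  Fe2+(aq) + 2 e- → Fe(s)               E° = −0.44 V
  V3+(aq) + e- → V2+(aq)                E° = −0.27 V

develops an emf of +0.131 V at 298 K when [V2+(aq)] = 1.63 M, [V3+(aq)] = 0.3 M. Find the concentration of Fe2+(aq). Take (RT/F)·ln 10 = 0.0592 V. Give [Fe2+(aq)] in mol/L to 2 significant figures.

V³⁺/V²⁺ is the cathode (higher E°); E°cell = −0.27 − (−0.44) = +0.17 V with n = 2.
From the Nernst equation, log Q = n(E° − E)/0.0592 = 2·(+0.17 − (+0.131))/0.0592 = 1.318.
The balanced reaction is 2 V3+(aq) + Fe(s) → 2 V2+(aq) + Fe2+(aq), so Q = ([V2+(aq)]^2·[Fe2+(aq)]) / [V3+(aq)]^2.
Solving for the unknown gives log [Fe2+(aq)] = −0.152, so [Fe2+(aq)] ≈ 0.70 M.

0.70 M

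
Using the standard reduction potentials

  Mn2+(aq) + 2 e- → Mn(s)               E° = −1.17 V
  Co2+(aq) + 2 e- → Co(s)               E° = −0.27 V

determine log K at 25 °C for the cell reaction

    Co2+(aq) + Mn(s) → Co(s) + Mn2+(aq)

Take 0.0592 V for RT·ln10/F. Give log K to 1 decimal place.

log K = 30.4

The Co²⁺/Co couple is reduced (cathode); E°cell = −0.27 − (−1.17) = +0.90 V with n = 2.
At equilibrium E = 0, so log K = nE°cell / 0.0592 = (2)(+0.90) / 0.0592 = 30.4.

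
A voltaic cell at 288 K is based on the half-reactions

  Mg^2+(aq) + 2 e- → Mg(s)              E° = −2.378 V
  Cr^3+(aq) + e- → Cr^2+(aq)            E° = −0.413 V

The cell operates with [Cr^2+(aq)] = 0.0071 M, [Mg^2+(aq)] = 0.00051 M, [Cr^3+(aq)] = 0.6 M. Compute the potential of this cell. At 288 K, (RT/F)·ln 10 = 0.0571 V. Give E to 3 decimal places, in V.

The Cr³⁺/Cr²⁺ couple has the more positive E°, so it is the cathode; Mg²⁺/Mg is the anode.
The standard potential is −0.413 − (−2.378) = +1.965 V and the balanced reaction transfers n = 2 electrons.
The balanced reaction is 2 Cr^3+(aq) + Mg(s) → 2 Cr^2+(aq) + Mg^2+(aq), so Q = ([Cr^2+(aq)]^2·[Mg^2+(aq)]) / [Cr^3+(aq)]^2 = 7.14×10^−8 and log Q = −7.146.
E = E° − (0.0571/n)·log Q = +1.965 − (0.0571/2)(−7.146) = +2.169 V.

+2.169 V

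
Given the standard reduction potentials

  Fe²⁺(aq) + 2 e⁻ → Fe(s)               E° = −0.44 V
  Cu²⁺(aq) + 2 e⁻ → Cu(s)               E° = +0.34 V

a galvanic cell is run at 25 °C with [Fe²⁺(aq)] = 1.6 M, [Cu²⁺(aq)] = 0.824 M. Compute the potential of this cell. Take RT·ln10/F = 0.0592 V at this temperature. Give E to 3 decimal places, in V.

+0.771 V

The Cu²⁺/Cu couple has the more positive E°, so it is the cathode; Fe²⁺/Fe is the anode.
The standard potential is +0.34 − (−0.44) = +0.78 V and the balanced reaction transfers n = 2 electrons.
For the overall reaction Cu²⁺(aq) + Fe(s) → Cu(s) + Fe²⁺(aq), Q = [Fe²⁺(aq)] / [Cu²⁺(aq)] = 1.94, giving log Q = 0.288.
Applying E = E° − (RT ln10/nF)·log Q gives +0.78 − (0.0592/2)(0.288) = +0.771 V.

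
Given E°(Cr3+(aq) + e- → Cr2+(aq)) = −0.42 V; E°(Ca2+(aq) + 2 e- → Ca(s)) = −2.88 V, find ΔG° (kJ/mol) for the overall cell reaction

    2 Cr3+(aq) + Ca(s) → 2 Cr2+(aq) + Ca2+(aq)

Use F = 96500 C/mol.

−475 kJ/mol

In the reaction as written Cr3+(aq) is reduced, so the Cr³⁺/Cr²⁺ couple is the cathode and Ca²⁺/Ca is the anode.
E°cell = −0.42 − (−2.88) = +2.46 V; balancing electrons gives n = 2.
ΔG° = −nFE°cell = −(2)(96500)(+2.46) J/mol = −475 kJ/mol.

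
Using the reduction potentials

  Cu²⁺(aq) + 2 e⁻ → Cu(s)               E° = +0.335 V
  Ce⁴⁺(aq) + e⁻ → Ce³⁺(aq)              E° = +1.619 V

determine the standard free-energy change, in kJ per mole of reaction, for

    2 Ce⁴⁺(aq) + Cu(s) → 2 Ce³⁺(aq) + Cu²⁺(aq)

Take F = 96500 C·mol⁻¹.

In the reaction as written Ce⁴⁺(aq) is reduced, so the Ce⁴⁺/Ce³⁺ couple is the cathode and Cu²⁺/Cu is the anode.
E°cell = +1.619 − (+0.335) = +1.284 V; balancing electrons gives n = 2.
ΔG° = −nFE°cell = −(2)(96500)(+1.284) J/mol = −248 kJ/mol.

−248 kJ/mol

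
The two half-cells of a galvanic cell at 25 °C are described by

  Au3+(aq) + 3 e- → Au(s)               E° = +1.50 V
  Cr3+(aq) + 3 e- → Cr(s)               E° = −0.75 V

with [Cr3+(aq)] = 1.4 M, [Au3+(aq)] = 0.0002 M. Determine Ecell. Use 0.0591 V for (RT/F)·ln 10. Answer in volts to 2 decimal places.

+2.17 V

Au³⁺/Au is reduced (cathode, E° = +1.50 V) and Cr³⁺/Cr is oxidized (anode).
E°cell = +1.50 − (−0.75) = +2.25 V, with n = 3 electrons transferred.
Balancing gives Au3+(aq) + Cr(s) → Au(s) + Cr3+(aq); hence Q = [Cr3+(aq)] / [Au3+(aq)] = 7×10^3 (log Q = 3.845).
E = E° − (0.0591/n)·log Q = +2.25 − (0.0591/3)(3.845) = +2.17 V.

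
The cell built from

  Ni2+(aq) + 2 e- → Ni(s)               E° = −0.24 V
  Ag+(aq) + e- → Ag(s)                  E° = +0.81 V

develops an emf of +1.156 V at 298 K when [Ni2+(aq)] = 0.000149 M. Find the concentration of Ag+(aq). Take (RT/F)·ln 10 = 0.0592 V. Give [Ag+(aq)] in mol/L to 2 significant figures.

0.75 M

The Ag⁺/Ag couple has the larger reduction potential, so it is the cathode: E°cell = +0.81 − (−0.24) = +1.05 V and n = 2.
From the Nernst equation, log Q = n(E° − E)/0.0592 = 2·(+1.05 − (+1.156))/0.0592 = −3.581.
The balanced reaction is 2 Ag+(aq) + Ni(s) → 2 Ag(s) + Ni2+(aq), so Q = [Ni2+(aq)] / [Ag+(aq)]^2.
Isolating [Ag+(aq)] in Q = 10^{−3.581} yields log [Ag+(aq)] = −0.123, i.e. 0.75 M.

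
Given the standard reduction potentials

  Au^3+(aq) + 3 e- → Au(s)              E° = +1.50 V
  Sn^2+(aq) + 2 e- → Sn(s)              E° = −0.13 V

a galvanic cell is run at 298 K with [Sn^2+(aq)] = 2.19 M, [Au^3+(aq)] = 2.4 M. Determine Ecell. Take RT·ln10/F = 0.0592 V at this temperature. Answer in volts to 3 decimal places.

+1.627 V

The Au³⁺/Au couple has the more positive E°, so it is the cathode; Sn²⁺/Sn is the anode.
E°cell = +1.50 − (−0.13) = +1.63 V, with n = 6 electrons transferred.
The balanced reaction is 2 Au^3+(aq) + 3 Sn(s) → 2 Au(s) + 3 Sn^2+(aq), so Q = [Sn^2+(aq)]^3 / [Au^3+(aq)]^2 = 1.82 and log Q = 0.261.
By the Nernst equation, E = +1.63 − (0.0592/6)·(0.261) = +1.627 V.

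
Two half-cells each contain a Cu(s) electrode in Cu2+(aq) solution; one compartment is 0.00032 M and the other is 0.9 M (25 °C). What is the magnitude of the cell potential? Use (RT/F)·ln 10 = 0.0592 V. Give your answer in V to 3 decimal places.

0.102 V

For a concentration cell E°cell = 0, since both electrodes use the same couple.
The compartment with the higher Cu2+(aq) concentration (0.9 M) acts as the cathode; ions are reduced there and produced at the dilute (0.00032 M) anode.
With n = 2, Ecell = −(0.0592/2)·log([dilute]/[conc]) = −(0.0592/2)·log(0.00032/0.9) = +0.102 V.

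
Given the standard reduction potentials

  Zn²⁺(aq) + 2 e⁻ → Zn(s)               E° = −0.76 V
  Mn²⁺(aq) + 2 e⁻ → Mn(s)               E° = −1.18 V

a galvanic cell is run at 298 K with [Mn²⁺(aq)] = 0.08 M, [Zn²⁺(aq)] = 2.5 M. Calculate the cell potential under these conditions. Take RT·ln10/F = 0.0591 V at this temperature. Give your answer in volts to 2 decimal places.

+0.46 V

Zn²⁺/Zn is reduced (cathode, E° = −0.76 V) and Mn²⁺/Mn is oxidized (anode).
The standard potential is −0.76 − (−1.18) = +0.42 V and the balanced reaction transfers n = 2 electrons.
The balanced reaction is Zn²⁺(aq) + Mn(s) → Zn(s) + Mn²⁺(aq), so Q = [Mn²⁺(aq)] / [Zn²⁺(aq)] = 0.032 and log Q = −1.495.
By the Nernst equation, E = +0.42 − (0.0591/2)·(−1.495) = +0.46 V.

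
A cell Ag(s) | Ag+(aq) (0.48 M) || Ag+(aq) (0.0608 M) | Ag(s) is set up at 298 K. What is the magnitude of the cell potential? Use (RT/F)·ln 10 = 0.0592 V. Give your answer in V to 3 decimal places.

For a concentration cell E°cell = 0, since both electrodes use the same couple.
The compartment with the higher Ag+(aq) concentration (0.48 M) acts as the cathode; ions are reduced there and produced at the dilute (0.0608 M) anode.
With n = 1, Ecell = −(0.0592/1)·log([dilute]/[conc]) = −(0.0592/1)·log(0.0608/0.48) = +0.053 V.

0.053 V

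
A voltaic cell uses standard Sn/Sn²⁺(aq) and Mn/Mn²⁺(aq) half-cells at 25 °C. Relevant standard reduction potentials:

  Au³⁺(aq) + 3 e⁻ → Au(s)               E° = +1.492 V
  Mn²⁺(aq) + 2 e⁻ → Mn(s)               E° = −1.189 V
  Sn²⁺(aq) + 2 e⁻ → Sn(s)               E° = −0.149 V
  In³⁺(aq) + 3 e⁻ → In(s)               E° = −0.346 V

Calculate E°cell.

+1.040 V

Of the two couples in this cell, the one with the more positive reduction potential is reduced at the cathode: here that is Sn²⁺/Sn (−0.149 V); Mn²⁺/Mn (−1.189 V) is the anode.
E°cell = E°(cathode) − E°(anode) = −0.149 − (−1.189) = +1.040 V.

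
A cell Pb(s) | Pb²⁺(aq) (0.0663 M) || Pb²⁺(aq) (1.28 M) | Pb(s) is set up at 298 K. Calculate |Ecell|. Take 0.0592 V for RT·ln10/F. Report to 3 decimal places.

0.038 V

For a concentration cell E°cell = 0, since both electrodes use the same couple.
The compartment with the higher Pb²⁺(aq) concentration (1.28 M) acts as the cathode; ions are reduced there and produced at the dilute (0.0663 M) anode.
With n = 2, Ecell = −(0.0592/2)·log([dilute]/[conc]) = −(0.0592/2)·log(0.0663/1.28) = +0.038 V.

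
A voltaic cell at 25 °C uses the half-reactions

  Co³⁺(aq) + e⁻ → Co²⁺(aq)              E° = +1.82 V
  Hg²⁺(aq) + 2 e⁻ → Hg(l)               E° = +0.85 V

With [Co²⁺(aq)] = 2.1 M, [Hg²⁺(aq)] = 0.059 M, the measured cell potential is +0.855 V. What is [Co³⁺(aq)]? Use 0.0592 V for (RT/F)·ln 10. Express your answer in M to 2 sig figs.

The Co³⁺/Co²⁺ couple has the larger reduction potential, so it is the cathode: E°cell = +1.82 − (+0.85) = +0.97 V and n = 2.
From the Nernst equation, log Q = n(E° − E)/0.0592 = 2·(+0.97 − (+0.855))/0.0592 = 3.885.
Balancing electrons gives 2 Co³⁺(aq) + Hg(l) → 2 Co²⁺(aq) + Hg²⁺(aq); thus Q = ([Co²⁺(aq)]^2·[Hg²⁺(aq)]) / [Co³⁺(aq)]^2.
Substituting the known concentrations and solving, log [Co³⁺(aq)] = −2.235 and [Co³⁺(aq)] = 0.0058 M.

0.0058 M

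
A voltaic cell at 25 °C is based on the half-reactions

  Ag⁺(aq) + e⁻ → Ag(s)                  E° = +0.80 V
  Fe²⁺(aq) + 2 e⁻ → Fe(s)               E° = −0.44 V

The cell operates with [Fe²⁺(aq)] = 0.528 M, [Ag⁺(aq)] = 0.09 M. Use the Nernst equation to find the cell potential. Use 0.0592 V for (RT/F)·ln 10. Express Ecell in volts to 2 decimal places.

+1.19 V

Since E°(Ag⁺/Ag) > E°(Fe²⁺/Fe), Ag⁺/Ag serves as the cathode.
E°cell = E°cat − E°an = +0.80 − (−0.44) = +1.24 V; n = 2.
Balancing gives 2 Ag⁺(aq) + Fe(s) → 2 Ag(s) + Fe²⁺(aq); hence Q = [Fe²⁺(aq)] / [Ag⁺(aq)]^2 = 65.2 (log Q = 1.814).
By the Nernst equation, E = +1.24 − (0.0592/2)·(1.814) = +1.19 V.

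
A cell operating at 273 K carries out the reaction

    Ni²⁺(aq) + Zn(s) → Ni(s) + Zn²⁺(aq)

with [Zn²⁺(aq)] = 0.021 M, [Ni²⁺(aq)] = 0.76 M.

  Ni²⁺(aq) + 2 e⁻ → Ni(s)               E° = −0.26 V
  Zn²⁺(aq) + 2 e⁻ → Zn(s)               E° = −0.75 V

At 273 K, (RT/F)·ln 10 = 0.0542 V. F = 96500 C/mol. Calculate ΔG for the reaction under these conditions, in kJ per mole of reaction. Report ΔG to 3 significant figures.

E°cell = −0.26 − (−0.75) = +0.49 V; the balanced reaction transfers n = 2 electrons.
The reaction quotient is [Zn²⁺(aq)] / [Ni²⁺(aq)] = 0.0276; by Nernst, E = +0.49 − (0.0542/2)(−1.559) = +0.5322 V.
Finally ΔG = −nFE = −(2)(96500 C/mol)(+0.5322 V) = −103 kJ/mol.

−103 kJ/mol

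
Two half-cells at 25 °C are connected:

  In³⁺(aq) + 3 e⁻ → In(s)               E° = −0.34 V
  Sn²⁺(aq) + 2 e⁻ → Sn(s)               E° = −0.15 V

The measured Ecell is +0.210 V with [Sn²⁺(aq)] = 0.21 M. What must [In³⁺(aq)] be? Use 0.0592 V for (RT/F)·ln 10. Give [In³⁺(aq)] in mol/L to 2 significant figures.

0.0093 M

The Sn²⁺/Sn couple has the larger reduction potential, so it is the cathode: E°cell = −0.15 − (−0.34) = +0.19 V and n = 6.
Rearranging E = E° − (0.0592/n)·log Q gives log Q = 6(+0.19 − (+0.210))/0.0592 = −2.027.
The balanced reaction is 3 Sn²⁺(aq) + 2 In(s) → 3 Sn(s) + 2 In³⁺(aq), so Q = [In³⁺(aq)]^2 / [Sn²⁺(aq)]^3.
Solving for the unknown gives log [In³⁺(aq)] = −2.030, so [In³⁺(aq)] ≈ 0.0093 M.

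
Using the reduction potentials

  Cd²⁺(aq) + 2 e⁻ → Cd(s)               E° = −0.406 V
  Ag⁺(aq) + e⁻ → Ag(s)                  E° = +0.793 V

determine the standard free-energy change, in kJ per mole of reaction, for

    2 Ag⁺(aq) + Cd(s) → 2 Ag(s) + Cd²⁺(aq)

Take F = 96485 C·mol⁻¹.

In the reaction as written Ag⁺(aq) is reduced, so the Ag⁺/Ag couple is the cathode and Cd²⁺/Cd is the anode.
E°cell = +0.793 − (−0.406) = +1.199 V; balancing electrons gives n = 2.
ΔG° = −nFE°cell = −(2)(96485)(+1.199) J/mol = −231 kJ/mol.

−231 kJ/mol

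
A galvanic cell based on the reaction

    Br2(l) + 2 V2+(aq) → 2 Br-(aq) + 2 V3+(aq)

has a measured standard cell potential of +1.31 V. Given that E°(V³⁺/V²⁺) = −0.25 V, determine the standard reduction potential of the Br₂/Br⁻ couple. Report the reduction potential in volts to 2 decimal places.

In the reaction as written the Br₂/Br⁻ couple is reduced (cathode) and V³⁺/V²⁺ is oxidized (anode), so E°cell = E°(Br₂/Br⁻) − E°(V³⁺/V²⁺).
E°(Br₂/Br⁻) = E°cell + E°(anode) = +1.31 + (−0.25) = +1.06 V.

+1.06 V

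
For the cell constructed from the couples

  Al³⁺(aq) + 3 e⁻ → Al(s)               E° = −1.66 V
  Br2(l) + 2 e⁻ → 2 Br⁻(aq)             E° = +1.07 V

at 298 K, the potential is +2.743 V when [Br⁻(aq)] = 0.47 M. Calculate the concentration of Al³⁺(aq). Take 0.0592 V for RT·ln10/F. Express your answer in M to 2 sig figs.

2.1 M

The Br₂/Br⁻ couple has the larger reduction potential, so it is the cathode: E°cell = +1.07 − (−1.66) = +2.73 V and n = 6.
Since E = E° − (0.0592/n)·log Q, log Q = n(E° − E)/0.0592 = −1.318.
Balancing electrons gives 3 Br2(l) + 2 Al(s) → 6 Br⁻(aq) + 2 Al³⁺(aq); thus Q = [Br⁻(aq)]^6·[Al³⁺(aq)]^2.
Isolating [Al³⁺(aq)] in Q = 10^{−1.318} yields log [Al³⁺(aq)] = 0.325, i.e. 2.1 M.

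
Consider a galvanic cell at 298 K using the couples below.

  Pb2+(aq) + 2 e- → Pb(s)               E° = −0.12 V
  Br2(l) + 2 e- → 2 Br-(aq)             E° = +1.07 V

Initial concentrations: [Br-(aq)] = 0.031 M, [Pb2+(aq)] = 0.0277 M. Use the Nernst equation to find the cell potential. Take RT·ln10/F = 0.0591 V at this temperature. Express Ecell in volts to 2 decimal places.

Since E°(Br₂/Br⁻) > E°(Pb²⁺/Pb), Br₂/Br⁻ serves as the cathode.
E°cell = E°cat − E°an = +1.07 − (−0.12) = +1.19 V; n = 2.
Balancing gives Br2(l) + Pb(s) → 2 Br-(aq) + Pb2+(aq); hence Q = [Br-(aq)]^2·[Pb2+(aq)] = 2.66×10^−5 (log Q = −4.575).
Applying E = E° − (RT ln10/nF)·log Q gives +1.19 − (0.0591/2)(−4.575) = +1.33 V.

+1.33 V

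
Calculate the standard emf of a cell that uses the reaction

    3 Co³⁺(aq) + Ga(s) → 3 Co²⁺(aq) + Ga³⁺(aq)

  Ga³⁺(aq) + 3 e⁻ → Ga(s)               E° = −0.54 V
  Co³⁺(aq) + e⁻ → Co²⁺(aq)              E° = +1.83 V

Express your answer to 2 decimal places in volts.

Co³⁺(aq) gains electrons, so the Co³⁺/Co²⁺ couple is the cathode; the Ga³⁺/Ga couple is the anode.
E°cell = E°(cathode) − E°(anode) = +1.83 − (−0.54) = +2.37 V.
The positive value indicates the reaction is spontaneous as written.

+2.37 V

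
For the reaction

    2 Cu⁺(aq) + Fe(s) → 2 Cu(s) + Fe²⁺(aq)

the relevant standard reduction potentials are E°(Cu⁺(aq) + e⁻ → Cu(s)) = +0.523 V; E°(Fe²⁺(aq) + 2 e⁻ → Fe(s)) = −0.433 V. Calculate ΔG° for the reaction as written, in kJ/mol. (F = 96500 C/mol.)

−185 kJ/mol

In the reaction as written Cu⁺(aq) is reduced, so the Cu⁺/Cu couple is the cathode and Fe²⁺/Fe is the anode.
E°cell = +0.523 − (−0.433) = +0.956 V; balancing electrons gives n = 2.
ΔG° = −nFE°cell = −(2)(96500)(+0.956) J/mol = −185 kJ/mol.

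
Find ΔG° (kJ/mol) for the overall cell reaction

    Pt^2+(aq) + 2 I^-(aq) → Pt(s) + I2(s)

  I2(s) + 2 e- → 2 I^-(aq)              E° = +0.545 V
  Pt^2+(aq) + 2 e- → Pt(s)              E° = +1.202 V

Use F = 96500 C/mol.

−127 kJ/mol

In the reaction as written Pt^2+(aq) is reduced, so the Pt²⁺/Pt couple is the cathode and I₂/I⁻ is the anode.
E°cell = +1.202 − (+0.545) = +0.657 V; balancing electrons gives n = 2.
ΔG° = −nFE°cell = −(2)(96500)(+0.657) J/mol = −127 kJ/mol.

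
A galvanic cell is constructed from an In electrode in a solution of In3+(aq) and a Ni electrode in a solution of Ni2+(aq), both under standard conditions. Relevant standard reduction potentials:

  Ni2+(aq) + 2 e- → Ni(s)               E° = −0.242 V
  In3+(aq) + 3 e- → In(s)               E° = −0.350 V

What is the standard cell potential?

+0.108 V

The Ni²⁺/Ni couple has the higher E°, so Ni ion is reduced (cathode) and In is oxidized (anode).
E°cell = E°(cathode) − E°(anode) = −0.242 − (−0.350) = +0.108 V.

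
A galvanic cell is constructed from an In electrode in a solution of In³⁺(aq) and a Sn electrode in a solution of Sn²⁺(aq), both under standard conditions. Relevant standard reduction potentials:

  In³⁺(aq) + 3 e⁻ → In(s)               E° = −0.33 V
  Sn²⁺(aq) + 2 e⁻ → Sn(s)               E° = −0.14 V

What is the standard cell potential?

The Sn²⁺/Sn couple has the higher E°, so Sn ion is reduced (cathode) and In is oxidized (anode).
E°cell = E°(cathode) − E°(anode) = −0.14 − (−0.33) = +0.19 V.

+0.19 V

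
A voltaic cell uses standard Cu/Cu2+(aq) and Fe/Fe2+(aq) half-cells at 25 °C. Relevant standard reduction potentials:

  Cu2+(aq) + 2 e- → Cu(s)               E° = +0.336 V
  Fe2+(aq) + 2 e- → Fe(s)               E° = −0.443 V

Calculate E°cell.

Of the two couples in this cell, the one with the more positive reduction potential is reduced at the cathode: here that is Cu²⁺/Cu (+0.336 V); Fe²⁺/Fe (−0.443 V) is the anode.
E°cell = E°(cathode) − E°(anode) = +0.336 − (−0.443) = +0.779 V.

+0.779 V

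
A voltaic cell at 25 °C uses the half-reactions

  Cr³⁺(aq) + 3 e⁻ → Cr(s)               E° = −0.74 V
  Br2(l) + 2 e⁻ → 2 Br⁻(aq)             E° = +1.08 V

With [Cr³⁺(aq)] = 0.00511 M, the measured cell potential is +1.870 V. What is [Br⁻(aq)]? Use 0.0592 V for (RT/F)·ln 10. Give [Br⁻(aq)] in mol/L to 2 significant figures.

Br₂/Br⁻ is the cathode (higher E°); E°cell = +1.08 − (−0.74) = +1.82 V with n = 6.
Since E = E° − (0.0592/n)·log Q, log Q = n(E° − E)/0.0592 = −5.068.
For 3 Br2(l) + 2 Cr(s) → 6 Br⁻(aq) + 2 Cr³⁺(aq), the reaction quotient is Q = [Br⁻(aq)]^6·[Cr³⁺(aq)]^2.
Isolating [Br⁻(aq)] in Q = 10^{−5.068} yields log [Br⁻(aq)] = −0.081, i.e. 0.83 M.

0.83 M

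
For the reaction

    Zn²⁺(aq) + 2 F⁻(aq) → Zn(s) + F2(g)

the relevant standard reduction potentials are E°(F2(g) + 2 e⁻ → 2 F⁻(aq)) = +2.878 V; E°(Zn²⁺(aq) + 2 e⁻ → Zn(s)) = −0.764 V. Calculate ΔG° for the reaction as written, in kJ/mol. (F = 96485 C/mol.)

In the reaction as written Zn²⁺(aq) is reduced, so the Zn²⁺/Zn couple is the cathode and F₂/F⁻ is the anode.
E°cell = −0.764 − (+2.878) = −3.642 V; balancing electrons gives n = 2.
ΔG° = −nFE°cell = −(2)(96485)(−3.642) J/mol = +703 kJ/mol.

+703 kJ/mol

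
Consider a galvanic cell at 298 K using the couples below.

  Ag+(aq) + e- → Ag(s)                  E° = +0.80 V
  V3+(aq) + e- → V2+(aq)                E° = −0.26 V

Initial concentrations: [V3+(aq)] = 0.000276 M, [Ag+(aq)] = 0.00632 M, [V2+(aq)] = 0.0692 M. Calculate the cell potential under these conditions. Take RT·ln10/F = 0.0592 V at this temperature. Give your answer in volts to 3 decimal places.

+1.072 V

The Ag⁺/Ag couple has the more positive E°, so it is the cathode; V³⁺/V²⁺ is the anode.
E°cell = E°cat − E°an = +0.80 − (−0.26) = +1.06 V; n = 1.
For the overall reaction Ag+(aq) + V2+(aq) → Ag(s) + V3+(aq), Q = [V3+(aq)] / ([Ag+(aq)]·[V2+(aq)]) = 0.631, giving log Q = −0.200.
Applying E = E° − (RT ln10/nF)·log Q gives +1.06 − (0.0592/1)(−0.200) = +1.072 V.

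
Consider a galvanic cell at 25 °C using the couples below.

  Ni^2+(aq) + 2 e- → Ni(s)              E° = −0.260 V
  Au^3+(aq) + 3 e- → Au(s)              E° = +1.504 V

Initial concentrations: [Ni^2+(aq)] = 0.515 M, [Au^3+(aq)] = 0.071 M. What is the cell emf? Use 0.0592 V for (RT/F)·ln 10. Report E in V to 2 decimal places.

+1.75 V

Since E°(Au³⁺/Au) > E°(Ni²⁺/Ni), Au³⁺/Au serves as the cathode.
E°cell = +1.504 − (−0.260) = +1.764 V, with n = 6 electrons transferred.
Balancing gives 2 Au^3+(aq) + 3 Ni(s) → 2 Au(s) + 3 Ni^2+(aq); hence Q = [Ni^2+(aq)]^3 / [Au^3+(aq)]^2 = 27.1 (log Q = 1.433).
E = E° − (0.0592/n)·log Q = +1.764 − (0.0592/6)(1.433) = +1.75 V.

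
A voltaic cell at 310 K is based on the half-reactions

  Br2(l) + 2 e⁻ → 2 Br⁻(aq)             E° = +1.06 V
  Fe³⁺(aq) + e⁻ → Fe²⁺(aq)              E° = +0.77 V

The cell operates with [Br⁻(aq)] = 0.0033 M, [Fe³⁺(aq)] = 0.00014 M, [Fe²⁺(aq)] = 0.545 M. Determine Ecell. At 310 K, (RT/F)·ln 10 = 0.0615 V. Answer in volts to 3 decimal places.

Br₂/Br⁻ is reduced (cathode, E° = +1.06 V) and Fe³⁺/Fe²⁺ is oxidized (anode).
E°cell = E°cat − E°an = +1.06 − (+0.77) = +0.29 V; n = 2.
For the overall reaction Br2(l) + 2 Fe²⁺(aq) → 2 Br⁻(aq) + 2 Fe³⁺(aq), Q = ([Br⁻(aq)]^2·[Fe³⁺(aq)]^2) / [Fe²⁺(aq)]^2 = 7.19×10^−13, giving log Q = −12.144.
By the Nernst equation, E = +0.29 − (0.0615/2)·(−12.144) = +0.663 V.

+0.663 V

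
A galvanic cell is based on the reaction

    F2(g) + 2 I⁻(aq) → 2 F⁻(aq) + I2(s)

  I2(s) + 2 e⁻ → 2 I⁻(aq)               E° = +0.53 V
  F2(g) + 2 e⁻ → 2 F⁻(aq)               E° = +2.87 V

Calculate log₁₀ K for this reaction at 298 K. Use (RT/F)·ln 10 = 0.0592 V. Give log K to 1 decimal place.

The F₂/F⁻ couple is reduced (cathode); E°cell = +2.87 − (+0.53) = +2.34 V with n = 2.
At equilibrium E = 0, so log K = nE°cell / 0.0592 = (2)(+2.34) / 0.0592 = 79.1.

log K = 79.1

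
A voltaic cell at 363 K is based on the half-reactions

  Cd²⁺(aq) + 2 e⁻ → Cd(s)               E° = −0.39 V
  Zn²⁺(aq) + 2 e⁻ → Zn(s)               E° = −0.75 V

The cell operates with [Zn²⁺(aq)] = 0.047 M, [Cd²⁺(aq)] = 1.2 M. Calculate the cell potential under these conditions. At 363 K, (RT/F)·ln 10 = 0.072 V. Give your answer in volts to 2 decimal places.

Cd²⁺/Cd is reduced (cathode, E° = −0.39 V) and Zn²⁺/Zn is oxidized (anode).
E°cell = E°cat − E°an = −0.39 − (−0.75) = +0.36 V; n = 2.
Balancing gives Cd²⁺(aq) + Zn(s) → Cd(s) + Zn²⁺(aq); hence Q = [Zn²⁺(aq)] / [Cd²⁺(aq)] = 0.0392 (log Q = −1.407).
Applying E = E° − (RT ln10/nF)·log Q gives +0.36 − (0.072/2)(−1.407) = +0.41 V.

+0.41 V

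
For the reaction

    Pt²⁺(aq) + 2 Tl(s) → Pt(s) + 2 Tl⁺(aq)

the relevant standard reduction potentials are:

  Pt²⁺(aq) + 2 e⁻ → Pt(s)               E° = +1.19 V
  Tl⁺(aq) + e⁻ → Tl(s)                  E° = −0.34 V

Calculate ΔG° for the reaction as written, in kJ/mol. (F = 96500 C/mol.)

−295 kJ/mol

In the reaction as written Pt²⁺(aq) is reduced, so the Pt²⁺/Pt couple is the cathode and Tl⁺/Tl is the anode.
E°cell = +1.19 − (−0.34) = +1.53 V; balancing electrons gives n = 2.
ΔG° = −nFE°cell = −(2)(96500)(+1.53) J/mol = −295 kJ/mol.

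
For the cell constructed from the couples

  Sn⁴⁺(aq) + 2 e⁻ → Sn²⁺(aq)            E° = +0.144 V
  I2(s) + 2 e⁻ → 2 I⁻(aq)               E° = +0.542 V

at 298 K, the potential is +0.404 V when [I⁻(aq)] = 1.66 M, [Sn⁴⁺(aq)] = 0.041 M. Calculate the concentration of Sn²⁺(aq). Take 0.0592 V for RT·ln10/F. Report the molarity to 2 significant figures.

With I₂/I⁻ at the cathode and Sn⁴⁺/Sn²⁺ at the anode, E°cell = +0.542 − (+0.144) = +0.398 V (n = 2).
Since E = E° − (0.0592/n)·log Q, log Q = n(E° − E)/0.0592 = −0.203.
Balancing electrons gives I2(s) + Sn²⁺(aq) → 2 I⁻(aq) + Sn⁴⁺(aq); thus Q = ([I⁻(aq)]^2·[Sn⁴⁺(aq)]) / [Sn²⁺(aq)].
Solving for the unknown gives log [Sn²⁺(aq)] = −0.744, so [Sn²⁺(aq)] ≈ 0.18 M.

0.18 M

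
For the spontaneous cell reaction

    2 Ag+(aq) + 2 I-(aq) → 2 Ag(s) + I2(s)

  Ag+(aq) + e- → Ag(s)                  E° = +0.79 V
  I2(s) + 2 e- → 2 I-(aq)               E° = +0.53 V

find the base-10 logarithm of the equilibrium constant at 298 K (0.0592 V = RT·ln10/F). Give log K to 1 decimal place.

The Ag⁺/Ag couple is reduced (cathode); E°cell = +0.79 − (+0.53) = +0.26 V with n = 2.
At equilibrium E = 0, so log K = nE°cell / 0.0592 = (2)(+0.26) / 0.0592 = 8.8.

log K = 8.8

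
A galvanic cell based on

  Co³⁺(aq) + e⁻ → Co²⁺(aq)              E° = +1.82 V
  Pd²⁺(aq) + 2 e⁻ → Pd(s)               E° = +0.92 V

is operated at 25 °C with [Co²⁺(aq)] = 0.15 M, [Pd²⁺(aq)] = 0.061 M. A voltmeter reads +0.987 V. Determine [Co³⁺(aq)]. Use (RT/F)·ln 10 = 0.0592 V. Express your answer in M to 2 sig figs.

1.1 M

With Co³⁺/Co²⁺ at the cathode and Pd²⁺/Pd at the anode, E°cell = +1.82 − (+0.92) = +0.90 V (n = 2).
From the Nernst equation, log Q = n(E° − E)/0.0592 = 2·(+0.90 − (+0.987))/0.0592 = −2.939.
Balancing electrons gives 2 Co³⁺(aq) + Pd(s) → 2 Co²⁺(aq) + Pd²⁺(aq); thus Q = ([Co²⁺(aq)]^2·[Pd²⁺(aq)]) / [Co³⁺(aq)]^2.
Isolating [Co³⁺(aq)] in Q = 10^{−2.939} yields log [Co³⁺(aq)] = 0.038, i.e. 1.1 M.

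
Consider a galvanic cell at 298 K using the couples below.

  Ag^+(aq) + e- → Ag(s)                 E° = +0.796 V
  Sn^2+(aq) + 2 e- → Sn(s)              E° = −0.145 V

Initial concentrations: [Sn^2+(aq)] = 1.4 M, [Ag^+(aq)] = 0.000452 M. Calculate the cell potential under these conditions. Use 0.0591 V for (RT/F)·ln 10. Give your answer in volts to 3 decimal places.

Since E°(Ag⁺/Ag) > E°(Sn²⁺/Sn), Ag⁺/Ag serves as the cathode.
E°cell = E°cat − E°an = +0.796 − (−0.145) = +0.941 V; n = 2.
For the overall reaction 2 Ag^+(aq) + Sn(s) → 2 Ag(s) + Sn^2+(aq), Q = [Sn^2+(aq)] / [Ag^+(aq)]^2 = 6.85×10^6, giving log Q = 6.836.
By the Nernst equation, E = +0.941 − (0.0591/2)·(6.836) = +0.739 V.

+0.739 V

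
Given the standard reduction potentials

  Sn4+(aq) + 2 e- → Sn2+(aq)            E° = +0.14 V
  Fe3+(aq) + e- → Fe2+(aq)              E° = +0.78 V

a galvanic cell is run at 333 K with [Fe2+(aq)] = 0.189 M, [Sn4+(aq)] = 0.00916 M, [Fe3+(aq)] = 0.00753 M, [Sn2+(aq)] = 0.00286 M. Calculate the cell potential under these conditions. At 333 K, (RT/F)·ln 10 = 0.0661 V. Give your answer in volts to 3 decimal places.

Since E°(Fe³⁺/Fe²⁺) > E°(Sn⁴⁺/Sn²⁺), Fe³⁺/Fe²⁺ serves as the cathode.
E°cell = E°cat − E°an = +0.78 − (+0.14) = +0.64 V; n = 2.
For the overall reaction 2 Fe3+(aq) + Sn2+(aq) → 2 Fe2+(aq) + Sn4+(aq), Q = ([Fe2+(aq)]^2·[Sn4+(aq)]) / ([Fe3+(aq)]^2·[Sn2+(aq)]) = 2.02×10^3, giving log Q = 3.305.
Applying E = E° − (RT ln10/nF)·log Q gives +0.64 − (0.0661/2)(3.305) = +0.531 V.

+0.531 V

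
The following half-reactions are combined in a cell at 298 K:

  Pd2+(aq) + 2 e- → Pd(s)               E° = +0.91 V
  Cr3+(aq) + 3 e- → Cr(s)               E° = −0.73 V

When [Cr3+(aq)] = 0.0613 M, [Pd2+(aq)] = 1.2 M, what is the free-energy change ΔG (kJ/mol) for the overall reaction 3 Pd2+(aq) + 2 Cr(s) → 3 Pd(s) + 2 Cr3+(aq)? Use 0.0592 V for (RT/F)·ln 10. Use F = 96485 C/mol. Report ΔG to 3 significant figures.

With Pd²⁺/Pd reduced at the cathode, E°cell = +0.91 − (−0.73) = +1.64 V and n = 6.
Q = [Cr3+(aq)]^2 / [Pd2+(aq)]^3 = 0.00217, so log Q = −2.663 and E = +1.64 − (0.0592/6)(−2.663) = +1.6663 V.
ΔG = −nFE = −(6)(96485)(+1.6663) J/mol = −965 kJ/mol.

−965 kJ/mol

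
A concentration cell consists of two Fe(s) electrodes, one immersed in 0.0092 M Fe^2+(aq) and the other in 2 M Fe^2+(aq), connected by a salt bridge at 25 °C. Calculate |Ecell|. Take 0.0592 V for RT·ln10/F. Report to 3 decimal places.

0.069 V

For a concentration cell E°cell = 0, since both electrodes use the same couple.
The compartment with the higher Fe^2+(aq) concentration (2 M) acts as the cathode; ions are reduced there and produced at the dilute (0.0092 M) anode.
With n = 2, Ecell = −(0.0592/2)·log([dilute]/[conc]) = −(0.0592/2)·log(0.0092/2) = +0.069 V.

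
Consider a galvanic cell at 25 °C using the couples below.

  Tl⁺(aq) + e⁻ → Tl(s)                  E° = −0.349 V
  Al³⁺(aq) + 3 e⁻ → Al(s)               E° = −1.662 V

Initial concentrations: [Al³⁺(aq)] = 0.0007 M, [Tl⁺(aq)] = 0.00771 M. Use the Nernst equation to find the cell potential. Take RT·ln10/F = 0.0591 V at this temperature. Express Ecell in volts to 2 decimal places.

The Tl⁺/Tl couple has the more positive E°, so it is the cathode; Al³⁺/Al is the anode.
The standard potential is −0.349 − (−1.662) = +1.313 V and the balanced reaction transfers n = 3 electrons.
Balancing gives 3 Tl⁺(aq) + Al(s) → 3 Tl(s) + Al³⁺(aq); hence Q = [Al³⁺(aq)] / [Tl⁺(aq)]^3 = 1.53×10^3 (log Q = 3.184).
E = E° − (0.0591/n)·log Q = +1.313 − (0.0591/3)(3.184) = +1.25 V.

+1.25 V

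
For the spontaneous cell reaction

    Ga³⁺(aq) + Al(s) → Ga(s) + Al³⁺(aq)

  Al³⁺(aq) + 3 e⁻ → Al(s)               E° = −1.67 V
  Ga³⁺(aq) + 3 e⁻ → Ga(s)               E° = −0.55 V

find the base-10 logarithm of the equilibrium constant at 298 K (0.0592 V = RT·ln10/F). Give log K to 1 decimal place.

log K = 56.8

The Ga³⁺/Ga couple is reduced (cathode); E°cell = −0.55 − (−1.67) = +1.12 V with n = 3.
At equilibrium E = 0, so log K = nE°cell / 0.0592 = (3)(+1.12) / 0.0592 = 56.8.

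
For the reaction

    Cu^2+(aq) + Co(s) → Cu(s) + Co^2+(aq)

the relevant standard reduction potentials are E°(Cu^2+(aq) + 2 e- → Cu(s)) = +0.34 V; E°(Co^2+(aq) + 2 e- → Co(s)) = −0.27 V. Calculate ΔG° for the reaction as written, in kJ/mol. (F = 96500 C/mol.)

−118 kJ/mol

In the reaction as written Cu^2+(aq) is reduced, so the Cu²⁺/Cu couple is the cathode and Co²⁺/Co is the anode.
E°cell = +0.34 − (−0.27) = +0.61 V; balancing electrons gives n = 2.
ΔG° = −nFE°cell = −(2)(96500)(+0.61) J/mol = −118 kJ/mol.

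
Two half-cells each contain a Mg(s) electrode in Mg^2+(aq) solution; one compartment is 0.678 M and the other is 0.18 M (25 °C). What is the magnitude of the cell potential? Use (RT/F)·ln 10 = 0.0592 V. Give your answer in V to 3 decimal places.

For a concentration cell E°cell = 0, since both electrodes use the same couple.
The compartment with the higher Mg^2+(aq) concentration (0.678 M) acts as the cathode; ions are reduced there and produced at the dilute (0.18 M) anode.
With n = 2, Ecell = −(0.0592/2)·log([dilute]/[conc]) = −(0.0592/2)·log(0.18/0.678) = +0.017 V.

0.017 V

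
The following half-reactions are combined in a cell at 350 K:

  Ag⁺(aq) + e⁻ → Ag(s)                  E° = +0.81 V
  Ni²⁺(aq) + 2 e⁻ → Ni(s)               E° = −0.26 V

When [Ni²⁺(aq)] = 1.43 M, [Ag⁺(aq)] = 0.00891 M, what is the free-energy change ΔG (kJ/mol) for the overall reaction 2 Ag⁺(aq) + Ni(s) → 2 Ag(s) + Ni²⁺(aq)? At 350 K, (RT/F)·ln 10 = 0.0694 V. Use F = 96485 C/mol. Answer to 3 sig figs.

−178 kJ/mol

E°cell = +0.81 − (−0.26) = +1.07 V; the balanced reaction transfers n = 2 electrons.
The reaction quotient is [Ni²⁺(aq)] / [Ag⁺(aq)]^2 = 1.8×10^4; by Nernst, E = +1.07 − (0.0694/2)(4.256) = +0.9223 V.
Finally ΔG = −nFE = −(2)(96485 C/mol)(+0.9223 V) = −178 kJ/mol.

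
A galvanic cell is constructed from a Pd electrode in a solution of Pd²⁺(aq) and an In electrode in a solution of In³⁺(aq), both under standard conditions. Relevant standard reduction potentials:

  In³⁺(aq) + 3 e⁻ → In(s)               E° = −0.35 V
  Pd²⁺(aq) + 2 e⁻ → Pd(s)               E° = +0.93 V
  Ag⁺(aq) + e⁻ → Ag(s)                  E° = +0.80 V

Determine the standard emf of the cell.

+1.28 V

The Pd²⁺/Pd couple has the higher E°, so Pd ion is reduced (cathode) and In is oxidized (anode).
E°cell = E°(cathode) − E°(anode) = +0.93 − (−0.35) = +1.28 V.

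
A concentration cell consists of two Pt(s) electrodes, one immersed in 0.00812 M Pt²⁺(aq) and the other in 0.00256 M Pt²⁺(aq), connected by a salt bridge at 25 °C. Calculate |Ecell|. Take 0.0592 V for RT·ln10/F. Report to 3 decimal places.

0.015 V

For a concentration cell E°cell = 0, since both electrodes use the same couple.
The compartment with the higher Pt²⁺(aq) concentration (0.00812 M) acts as the cathode; ions are reduced there and produced at the dilute (0.00256 M) anode.
With n = 2, Ecell = −(0.0592/2)·log([dilute]/[conc]) = −(0.0592/2)·log(0.00256/0.00812) = +0.015 V.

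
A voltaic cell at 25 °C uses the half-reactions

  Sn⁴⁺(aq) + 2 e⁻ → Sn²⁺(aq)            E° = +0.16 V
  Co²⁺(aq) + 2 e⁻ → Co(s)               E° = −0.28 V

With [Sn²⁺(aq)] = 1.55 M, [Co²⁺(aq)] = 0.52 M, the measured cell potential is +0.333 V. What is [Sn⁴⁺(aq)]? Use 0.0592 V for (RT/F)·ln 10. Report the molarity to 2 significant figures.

0.00020 M

Sn⁴⁺/Sn²⁺ is the cathode (higher E°); E°cell = +0.16 − (−0.28) = +0.44 V with n = 2.
Rearranging E = E° − (0.0592/n)·log Q gives log Q = 2(+0.44 − (+0.333))/0.0592 = 3.615.
For Sn⁴⁺(aq) + Co(s) → Sn²⁺(aq) + Co²⁺(aq), the reaction quotient is Q = ([Sn²⁺(aq)]·[Co²⁺(aq)]) / [Sn⁴⁺(aq)].
Substituting the known concentrations and solving, log [Sn⁴⁺(aq)] = −3.709 and [Sn⁴⁺(aq)] = 0.00020 M.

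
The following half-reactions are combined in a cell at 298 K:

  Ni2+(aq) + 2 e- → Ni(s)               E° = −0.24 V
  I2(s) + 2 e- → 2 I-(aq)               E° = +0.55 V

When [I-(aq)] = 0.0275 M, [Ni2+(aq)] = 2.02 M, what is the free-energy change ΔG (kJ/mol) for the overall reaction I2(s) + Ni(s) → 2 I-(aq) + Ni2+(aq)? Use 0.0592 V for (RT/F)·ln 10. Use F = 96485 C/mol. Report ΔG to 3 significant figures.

−169 kJ/mol

With I₂/I⁻ reduced at the cathode, E°cell = +0.55 − (−0.24) = +0.79 V and n = 2.
The reaction quotient is [I-(aq)]^2·[Ni2+(aq)] = 0.00153; by Nernst, E = +0.79 − (0.0592/2)(−2.816) = +0.8734 V.
ΔG = −nFE = −(2)(96485)(+0.8734) J/mol = −169 kJ/mol.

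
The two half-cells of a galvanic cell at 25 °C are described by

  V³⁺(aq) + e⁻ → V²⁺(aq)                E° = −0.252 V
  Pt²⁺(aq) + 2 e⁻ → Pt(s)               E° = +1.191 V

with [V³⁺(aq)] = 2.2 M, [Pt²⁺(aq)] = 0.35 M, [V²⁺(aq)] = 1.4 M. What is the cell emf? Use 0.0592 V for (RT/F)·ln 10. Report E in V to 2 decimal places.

+1.42 V

Since E°(Pt²⁺/Pt) > E°(V³⁺/V²⁺), Pt²⁺/Pt serves as the cathode.
E°cell = +1.191 − (−0.252) = +1.443 V, with n = 2 electrons transferred.
For the overall reaction Pt²⁺(aq) + 2 V²⁺(aq) → Pt(s) + 2 V³⁺(aq), Q = [V³⁺(aq)]^2 / ([Pt²⁺(aq)]·[V²⁺(aq)]^2) = 7.06, giving log Q = 0.849.
E = E° − (0.0592/n)·log Q = +1.443 − (0.0592/2)(0.849) = +1.42 V.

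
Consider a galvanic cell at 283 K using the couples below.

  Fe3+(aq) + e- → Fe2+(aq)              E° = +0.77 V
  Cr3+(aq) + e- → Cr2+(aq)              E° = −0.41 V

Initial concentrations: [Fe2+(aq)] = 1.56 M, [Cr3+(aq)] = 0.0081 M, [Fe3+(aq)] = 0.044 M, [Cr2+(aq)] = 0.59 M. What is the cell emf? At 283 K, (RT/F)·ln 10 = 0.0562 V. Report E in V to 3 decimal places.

The Fe³⁺/Fe²⁺ couple has the more positive E°, so it is the cathode; Cr³⁺/Cr²⁺ is the anode.
The standard potential is +0.77 − (−0.41) = +1.18 V and the balanced reaction transfers n = 1 electron.
The balanced reaction is Fe3+(aq) + Cr2+(aq) → Fe2+(aq) + Cr3+(aq), so Q = ([Fe2+(aq)]·[Cr3+(aq)]) / ([Fe3+(aq)]·[Cr2+(aq)]) = 0.487 and log Q = −0.313.
By the Nernst equation, E = +1.18 − (0.0562/1)·(−0.313) = +1.198 V.

+1.198 V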